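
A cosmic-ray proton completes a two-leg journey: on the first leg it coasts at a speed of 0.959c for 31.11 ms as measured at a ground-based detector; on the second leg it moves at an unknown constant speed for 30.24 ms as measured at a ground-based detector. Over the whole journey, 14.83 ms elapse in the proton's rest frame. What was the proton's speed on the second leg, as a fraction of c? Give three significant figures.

β = 0.980

Leg 1: γ = 1/√(1 − 0.959²) = 1/√0.08032 = 3.529; τ_1 = 31.11/3.529 = 8.817 ms.
Leg 2: speed unknown; τ_2 = 30.24/γ_2.
Total proper time: 8.817 + τ_2 = 14.83, so τ_2 = 14.83 − 8.817 = 6.013 ms.
γ_2 = 30.24/6.013 = 5.029; β = √(1 − 1/γ²) = √0.9605.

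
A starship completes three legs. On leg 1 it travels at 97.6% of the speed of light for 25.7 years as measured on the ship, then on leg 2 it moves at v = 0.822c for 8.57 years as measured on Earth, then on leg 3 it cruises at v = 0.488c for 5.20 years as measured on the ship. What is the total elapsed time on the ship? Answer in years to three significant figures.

τ = 35.8 years

Leg 1: 25.7 years is already measured on the ship.
Leg 2: γ = 1/√(1 − 0.822²) = 1/√0.3243 = 1.756; τ_2 = 8.57/1.756 = 4.881 years.
Leg 3: 5.20 years is already measured on the ship.
Total: 25.70 + 4.881 + 5.200 years.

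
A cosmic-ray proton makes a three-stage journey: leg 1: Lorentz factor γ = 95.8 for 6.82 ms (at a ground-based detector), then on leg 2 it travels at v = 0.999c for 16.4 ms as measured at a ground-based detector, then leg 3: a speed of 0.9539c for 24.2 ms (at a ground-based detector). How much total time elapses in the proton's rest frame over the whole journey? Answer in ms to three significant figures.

Leg 1: γ = 95.8; τ_1 = 6.82/95.80 = 0.07119 ms.
Leg 2: γ = 1/√(1 − 0.999²) = 1/√0.001999 = 22.37; τ_2 = 16.4/22.37 = 0.7332 ms.
Leg 3: γ = 1/√(1 − 0.9539²) = 1/√0.09007 = 3.332; τ_3 = 24.2/3.332 = 7.263 ms.
Total: 0.07119 + 0.7332 + 7.263 ms.

τ = 8.07 ms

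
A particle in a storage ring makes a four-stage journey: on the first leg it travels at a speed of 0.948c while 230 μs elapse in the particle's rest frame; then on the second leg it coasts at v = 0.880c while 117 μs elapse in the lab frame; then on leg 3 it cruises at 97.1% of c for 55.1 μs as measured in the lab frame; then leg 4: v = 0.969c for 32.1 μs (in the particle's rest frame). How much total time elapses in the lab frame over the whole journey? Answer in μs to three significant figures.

Δt = 1020 μs

Leg 1: γ = 1/√(1 − 0.948²) = 1/√0.1013 = 3.142; Δt_1 = 3.142 × 230 = 722.7 μs.
Leg 2: 117 μs is already measured in the lab frame.
Leg 3: 55.1 μs is already measured in the lab frame.
Leg 4: γ = 1/√(1 − 0.969²) = 1/√0.06104 = 4.048; Δt_4 = 4.048 × 32.1 = 129.9 μs.
Total: 722.7 + 117.0 + 55.10 + 129.9 μs.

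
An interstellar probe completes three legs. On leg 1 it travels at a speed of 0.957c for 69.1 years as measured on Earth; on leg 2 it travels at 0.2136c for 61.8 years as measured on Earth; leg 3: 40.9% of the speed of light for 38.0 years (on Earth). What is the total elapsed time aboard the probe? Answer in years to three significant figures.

Leg 1: γ = 1/√(1 − 0.957²) = 1/√0.08415 = 3.447; τ_1 = 69.1/3.447 = 20.05 years.
Leg 2: γ = 1/√(1 − 0.2136²) = 1/√0.9544 = 1.024; τ_2 = 61.8/1.024 = 60.37 years.
Leg 3: β = 0.409; γ = 1/√(1 − 0.409²) = 1/√0.8327 = 1.096; τ_3 = 38.0/1.096 = 34.68 years.
Total: 20.05 + 60.37 + 34.68 years.

τ = 115 years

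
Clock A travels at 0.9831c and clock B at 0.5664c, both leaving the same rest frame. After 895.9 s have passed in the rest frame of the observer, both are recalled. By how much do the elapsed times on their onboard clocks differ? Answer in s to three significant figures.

A: γ = 1/√(1 − 0.9831²) = 1/√0.03351 = 5.462; τ_A = 895.9/5.462 = 164.0 s.
B: γ = 1/√(1 − 0.5664²) = 1/√0.6792 = 1.213; τ_B = 895.9/1.213 = 738.3 s.

|τ_A − τ_B| = 574 s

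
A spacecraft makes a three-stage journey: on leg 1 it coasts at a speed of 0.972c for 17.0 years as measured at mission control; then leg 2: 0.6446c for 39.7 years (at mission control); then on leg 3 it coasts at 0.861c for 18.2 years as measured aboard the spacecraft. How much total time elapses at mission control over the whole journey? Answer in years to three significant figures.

Δt = 92.5 years

Leg 1: 17.0 years is already measured at mission control.
Leg 2: 39.7 years is already measured at mission control.
Leg 3: γ = 1/√(1 − 0.861²) = 1/√0.2587 = 1.966; Δt_3 = 1.966 × 18.2 = 35.78 years.
Total: 17.00 + 39.70 + 35.78 years.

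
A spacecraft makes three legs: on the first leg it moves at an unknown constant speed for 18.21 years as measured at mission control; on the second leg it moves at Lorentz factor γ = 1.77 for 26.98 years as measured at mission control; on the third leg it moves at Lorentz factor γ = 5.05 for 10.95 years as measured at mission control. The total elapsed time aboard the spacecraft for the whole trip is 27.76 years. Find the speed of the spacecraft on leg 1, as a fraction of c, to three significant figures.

Leg 1: speed unknown; τ_1 = 18.21/γ_1.
Leg 2: γ = 1.77; τ_2 = 26.98/1.770 = 15.24 years.
Leg 3: γ = 5.05; τ_3 = 10.95/5.050 = 2.168 years.
Total proper time: τ_1 + 15.24 + 2.168 = 27.76, so τ_1 = 27.76 − 17.41 = 10.35 years.
γ_1 = 18.21/10.35 = 1.760; β = √(1 − 1/γ²) = √0.6770.

β = 0.823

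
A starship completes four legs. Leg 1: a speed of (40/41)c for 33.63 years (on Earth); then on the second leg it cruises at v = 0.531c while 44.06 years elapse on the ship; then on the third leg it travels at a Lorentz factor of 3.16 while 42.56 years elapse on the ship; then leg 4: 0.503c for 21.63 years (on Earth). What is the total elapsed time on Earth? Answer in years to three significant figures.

Δt = 242 years

Leg 1: 33.63 years is already measured on Earth.
Leg 2: γ = 1/√(1 − 0.531²) = 1/√0.7180 = 1.180; Δt_2 = 1.180 × 44.06 = 52.00 years.
Leg 3: γ = 3.16; Δt_3 = 3.160 × 42.56 = 134.5 years.
Leg 4: 21.63 years is already measured on Earth.
Total: 33.63 + 52.00 + 134.5 + 21.63 years.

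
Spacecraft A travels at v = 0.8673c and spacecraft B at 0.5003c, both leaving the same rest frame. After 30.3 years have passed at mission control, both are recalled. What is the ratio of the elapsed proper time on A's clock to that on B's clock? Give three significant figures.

A: γ = 1/√(1 − 0.8673²) = 1/√0.2478 = 2.009. B: γ = 1/√(1 − 0.5003²) = 1/√0.7497 = 1.155.
τ_A/τ_B = γ_B/γ_A = 1.155/2.009 = 0.5749, so τ_A/τ_B = 0.5749.

τ_A/τ_B = 0.575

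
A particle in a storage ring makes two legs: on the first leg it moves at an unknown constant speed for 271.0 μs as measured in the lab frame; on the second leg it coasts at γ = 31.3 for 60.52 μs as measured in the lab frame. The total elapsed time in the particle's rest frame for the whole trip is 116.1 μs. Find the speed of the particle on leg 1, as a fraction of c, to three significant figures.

Leg 1: speed unknown; τ_1 = 271.0/γ_1.
Leg 2: γ = 31.3; τ_2 = 60.52/31.30 = 1.934 μs.
Total proper time: τ_1 + 1.934 = 116.1, so τ_1 = 116.1 − 1.934 = 114.2 μs.
γ_1 = 271.0/114.2 = 2.374; β = √(1 − 1/γ²) = √0.8225.

β = 0.907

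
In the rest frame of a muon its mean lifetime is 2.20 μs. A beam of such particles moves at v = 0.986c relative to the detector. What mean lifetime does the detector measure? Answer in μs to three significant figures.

γ = 1/√(1 − 0.986²) = 1/√0.02780 = 5.997
The rest-frame lifetime is the proper time; the lab measures the dilated interval Δt = γτ₀ = 5.997 × 2.20 μs.

Δt = 13.2 μs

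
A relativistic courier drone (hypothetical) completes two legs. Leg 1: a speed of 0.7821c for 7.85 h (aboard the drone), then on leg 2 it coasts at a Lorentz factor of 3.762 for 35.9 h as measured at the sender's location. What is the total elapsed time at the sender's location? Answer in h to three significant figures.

Leg 1: γ = 1/√(1 − 0.7821²) = 1/√0.3883 = 1.605; Δt_1 = 1.605 × 7.85 = 12.60 h.
Leg 2: 35.9 h is already measured at the sender's location.
Total: 12.60 + 35.90 h.

Δt = 48.5 h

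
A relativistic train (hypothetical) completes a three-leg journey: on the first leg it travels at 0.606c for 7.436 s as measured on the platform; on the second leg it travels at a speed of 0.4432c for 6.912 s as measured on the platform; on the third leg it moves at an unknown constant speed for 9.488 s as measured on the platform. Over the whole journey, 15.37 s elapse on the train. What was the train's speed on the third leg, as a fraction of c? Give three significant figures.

β = 0.939

Leg 1: γ = 1/√(1 − 0.606²) = 1/√0.6328 = 1.257; τ_1 = 7.436/1.257 = 5.915 s.
Leg 2: γ = 1/√(1 − 0.4432²) = 1/√0.8036 = 1.116; τ_2 = 6.912/1.116 = 6.196 s.
Leg 3: speed unknown; τ_3 = 9.488/γ_3.
Total proper time: 5.915 + 6.196 + τ_3 = 15.37, so τ_3 = 15.37 − 12.11 = 3.259 s.
γ_3 = 9.488/3.259 = 2.911; β = √(1 − 1/γ²) = √0.8820.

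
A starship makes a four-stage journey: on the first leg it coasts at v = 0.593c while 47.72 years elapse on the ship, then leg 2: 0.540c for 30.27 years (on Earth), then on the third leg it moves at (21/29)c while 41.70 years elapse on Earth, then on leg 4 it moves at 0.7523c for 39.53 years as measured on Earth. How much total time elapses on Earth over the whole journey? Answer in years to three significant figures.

Δt = 171 years

Leg 1: γ = 1/√(1 − 0.593²) = 1/√0.6484 = 1.242; Δt_1 = 1.242 × 47.72 = 59.26 years.
Leg 2: 30.27 years is already measured on Earth.
Leg 3: 41.70 years is already measured on Earth.
Leg 4: 39.53 years is already measured on Earth.
Total: 59.26 + 30.27 + 41.70 + 39.53 years.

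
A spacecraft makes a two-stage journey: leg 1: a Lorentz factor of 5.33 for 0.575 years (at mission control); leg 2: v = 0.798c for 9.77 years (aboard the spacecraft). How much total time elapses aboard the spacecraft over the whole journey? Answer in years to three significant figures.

Leg 1: γ = 5.33; τ_1 = 0.575/5.330 = 0.1079 years.
Leg 2: 9.77 years is already measured aboard the spacecraft.
Total: 0.1079 + 9.770 years.

τ = 9.88 years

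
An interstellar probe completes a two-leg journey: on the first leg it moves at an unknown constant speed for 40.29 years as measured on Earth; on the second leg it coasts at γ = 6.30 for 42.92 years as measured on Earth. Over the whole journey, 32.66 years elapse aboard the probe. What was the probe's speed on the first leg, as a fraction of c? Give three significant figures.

Leg 1: speed unknown; τ_1 = 40.29/γ_1.
Leg 2: γ = 6.30; τ_2 = 42.92/6.300 = 6.813 years.
Total proper time: τ_1 + 6.813 = 32.66, so τ_1 = 32.66 − 6.813 = 25.85 years.
γ_1 = 40.29/25.85 = 1.559; β = √(1 − 1/γ²) = √0.5884.

β = 0.767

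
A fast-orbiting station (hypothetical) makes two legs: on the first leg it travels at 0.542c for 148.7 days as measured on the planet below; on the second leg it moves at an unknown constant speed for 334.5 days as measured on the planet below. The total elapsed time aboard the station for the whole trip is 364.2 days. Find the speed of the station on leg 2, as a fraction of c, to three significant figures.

Leg 1: γ = 1/√(1 − 0.542²) = 1/√0.7062 = 1.190; τ_1 = 148.7/1.190 = 125.0 days.
Leg 2: speed unknown; τ_2 = 334.5/γ_2.
Total proper time: 125.0 + τ_2 = 364.2, so τ_2 = 364.2 − 125.0 = 239.2 days.
γ_2 = 334.5/239.2 = 1.398; β = √(1 − 1/γ²) = √0.4885.

β = 0.699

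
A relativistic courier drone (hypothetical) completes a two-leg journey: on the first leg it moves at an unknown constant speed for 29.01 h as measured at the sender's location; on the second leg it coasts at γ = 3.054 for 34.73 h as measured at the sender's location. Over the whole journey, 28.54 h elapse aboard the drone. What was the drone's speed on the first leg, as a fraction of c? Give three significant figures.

Leg 1: speed unknown; τ_1 = 29.01/γ_1.
Leg 2: γ = 3.054; τ_2 = 34.73/3.054 = 11.37 h.
Total proper time: τ_1 + 11.37 = 28.54, so τ_1 = 28.54 − 11.37 = 17.17 h.
γ_1 = 29.01/17.17 = 1.690; β = √(1 − 1/γ²) = √0.6498.

β = 0.806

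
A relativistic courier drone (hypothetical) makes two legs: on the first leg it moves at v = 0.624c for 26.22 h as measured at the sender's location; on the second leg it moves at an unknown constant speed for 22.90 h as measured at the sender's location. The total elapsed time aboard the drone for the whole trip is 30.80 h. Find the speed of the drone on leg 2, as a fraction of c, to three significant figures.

Leg 1: γ = 1/√(1 − 0.624²) = 1/√0.6106 = 1.280; τ_1 = 26.22/1.280 = 20.49 h.
Leg 2: speed unknown; τ_2 = 22.90/γ_2.
Total proper time: 20.49 + τ_2 = 30.80, so τ_2 = 30.80 − 20.49 = 10.31 h.
γ_2 = 22.90/10.31 = 2.221; β = √(1 − 1/γ²) = √0.7973.

β = 0.893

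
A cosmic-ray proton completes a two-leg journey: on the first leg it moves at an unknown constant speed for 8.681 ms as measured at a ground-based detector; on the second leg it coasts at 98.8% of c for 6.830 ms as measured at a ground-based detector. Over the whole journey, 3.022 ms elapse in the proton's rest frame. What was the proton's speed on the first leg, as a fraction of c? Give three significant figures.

β = 0.974

Leg 1: speed unknown; τ_1 = 8.681/γ_1.
Leg 2: β = 0.988; γ = 1/√(1 − 0.988²) = 1/√0.02386 = 6.474; τ_2 = 6.830/6.474 = 1.055 ms.
Total proper time: τ_1 + 1.055 = 3.022, so τ_1 = 3.022 − 1.055 = 1.967 ms.
γ_1 = 8.681/1.967 = 4.413; β = √(1 − 1/γ²) = √0.9487.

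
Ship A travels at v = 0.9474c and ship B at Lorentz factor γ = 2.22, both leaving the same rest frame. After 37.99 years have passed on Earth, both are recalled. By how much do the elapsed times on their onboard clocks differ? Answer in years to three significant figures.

A: γ = 1/√(1 − 0.9474²) = 1/√0.1024 = 3.124; τ_A = 37.99/3.124 = 12.16 years.
B: γ = 2.22; τ_B = 37.99/2.220 = 17.11 years.

|τ_A − τ_B| = 4.95 years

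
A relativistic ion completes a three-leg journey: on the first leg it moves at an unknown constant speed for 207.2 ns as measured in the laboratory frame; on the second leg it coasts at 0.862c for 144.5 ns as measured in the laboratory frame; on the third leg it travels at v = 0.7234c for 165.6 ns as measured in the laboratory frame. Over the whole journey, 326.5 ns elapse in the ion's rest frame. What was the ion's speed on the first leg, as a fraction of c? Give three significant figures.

β = 0.742

Leg 1: speed unknown; τ_1 = 207.2/γ_1.
Leg 2: γ = 1/√(1 − 0.862²) = 1/√0.2570 = 1.973; τ_2 = 144.5/1.973 = 73.25 ns.
Leg 3: γ = 1/√(1 − 0.7234²) = 1/√0.4767 = 1.448; τ_3 = 165.6/1.448 = 114.3 ns.
Total proper time: τ_1 + 73.25 + 114.3 = 326.5, so τ_1 = 326.5 − 187.6 = 138.9 ns.
γ_1 = 207.2/138.9 = 1.492; β = √(1 − 1/γ²) = √0.5505.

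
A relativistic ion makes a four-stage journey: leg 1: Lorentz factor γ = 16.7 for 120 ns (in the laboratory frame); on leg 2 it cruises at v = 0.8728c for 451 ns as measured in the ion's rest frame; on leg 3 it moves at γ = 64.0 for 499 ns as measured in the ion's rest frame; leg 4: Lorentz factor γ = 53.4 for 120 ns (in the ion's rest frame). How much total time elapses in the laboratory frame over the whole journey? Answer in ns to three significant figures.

Leg 1: 120 ns is already measured in the laboratory frame.
Leg 2: γ = 1/√(1 − 0.8728²) = 1/√0.2382 = 2.049; Δt_2 = 2.049 × 451 = 924.0 ns.
Leg 3: γ = 64.0; Δt_3 = 64.00 × 499 = 3.194×10⁴ ns.
Leg 4: γ = 53.4; Δt_4 = 53.40 × 120 = 6408 ns.
Total: 120.0 + 924.0 + 3.194×10⁴ + 6408 ns.

Δt = 3.94×10⁴ ns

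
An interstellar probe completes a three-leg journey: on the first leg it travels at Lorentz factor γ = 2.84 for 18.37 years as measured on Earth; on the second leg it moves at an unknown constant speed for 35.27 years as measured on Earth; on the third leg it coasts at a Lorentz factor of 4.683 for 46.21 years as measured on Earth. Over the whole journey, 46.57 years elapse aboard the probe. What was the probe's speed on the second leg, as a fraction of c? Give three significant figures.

Leg 1: γ = 2.84; τ_1 = 18.37/2.840 = 6.468 years.
Leg 2: speed unknown; τ_2 = 35.27/γ_2.
Leg 3: γ = 4.683; τ_3 = 46.21/4.683 = 9.868 years.
Total proper time: 6.468 + τ_2 + 9.868 = 46.57, so τ_2 = 46.57 − 16.34 = 30.23 years.
γ_2 = 35.27/30.23 = 1.167; β = √(1 − 1/γ²) = √0.2652.

β = 0.515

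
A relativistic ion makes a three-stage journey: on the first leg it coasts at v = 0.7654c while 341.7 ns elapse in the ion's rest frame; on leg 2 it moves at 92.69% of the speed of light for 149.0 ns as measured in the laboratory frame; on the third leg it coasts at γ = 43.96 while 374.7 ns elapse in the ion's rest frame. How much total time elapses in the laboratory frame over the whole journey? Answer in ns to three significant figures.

Leg 1: γ = 1/√(1 − 0.7654²) = 1/√0.4142 = 1.554; Δt_1 = 1.554 × 341.7 = 531.0 ns.
Leg 2: 149.0 ns is already measured in the laboratory frame.
Leg 3: γ = 43.96; Δt_3 = 43.96 × 374.7 = 1.647×10⁴ ns.
Total: 531.0 + 149.0 + 1.647×10⁴ ns.

Δt = 1.72×10⁴ ns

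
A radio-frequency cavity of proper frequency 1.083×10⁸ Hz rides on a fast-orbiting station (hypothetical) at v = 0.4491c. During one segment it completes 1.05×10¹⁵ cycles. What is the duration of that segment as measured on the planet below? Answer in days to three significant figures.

Δt = 126 days

γ = 1/√(1 − 0.4491²) = 1/√0.7983 = 1.119
Proper time for N cycles: τ = N/f = 1.05×10¹⁵/(1.083×10⁸) = 9.695×10⁶ s = 112.2 days.
Lab-frame duration Δt = γτ = 1.119 × 112.2 = 125.6 days.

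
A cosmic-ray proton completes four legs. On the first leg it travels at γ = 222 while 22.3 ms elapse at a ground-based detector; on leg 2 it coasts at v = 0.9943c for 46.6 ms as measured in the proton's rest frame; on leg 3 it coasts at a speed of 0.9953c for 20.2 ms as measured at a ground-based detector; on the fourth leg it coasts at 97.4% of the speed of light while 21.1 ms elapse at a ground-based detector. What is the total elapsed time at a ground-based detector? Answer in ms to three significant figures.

Leg 1: 22.3 ms is already measured at a ground-based detector.
Leg 2: γ = 1/√(1 − 0.9943²) = 1/√0.01137 = 9.379; Δt_2 = 9.379 × 46.6 = 437.1 ms.
Leg 3: 20.2 ms is already measured at a ground-based detector.
Leg 4: 21.1 ms is already measured at a ground-based detector.
Total: 22.30 + 437.1 + 20.20 + 21.10 ms.

Δt = 501 ms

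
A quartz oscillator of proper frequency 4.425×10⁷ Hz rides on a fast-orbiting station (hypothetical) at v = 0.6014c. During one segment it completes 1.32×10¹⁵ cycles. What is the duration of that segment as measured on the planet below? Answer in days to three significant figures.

Δt = 432 days

γ = 1/√(1 − 0.6014²) = 1/√0.6383 = 1.252
Proper time for N cycles: τ = N/f = 1.32×10¹⁵/(4.425×10⁷) = 2.983×10⁷ s = 345.3 days.
Lab-frame duration Δt = γτ = 1.252 × 345.3 = 432.1 days.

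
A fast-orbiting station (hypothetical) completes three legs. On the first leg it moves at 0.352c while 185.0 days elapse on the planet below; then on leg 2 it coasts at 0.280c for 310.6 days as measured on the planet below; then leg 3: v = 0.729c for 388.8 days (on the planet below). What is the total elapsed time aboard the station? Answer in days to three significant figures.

τ = 737 days

Leg 1: γ = 1/√(1 − 0.352²) = 1/√0.8761 = 1.068; τ_1 = 185.0/1.068 = 173.2 days.
Leg 2: γ = 1/√(1 − 0.280²) = 25/24 ≈ 1.042; τ_2 = 310.6/1.042 = 298.2 days.
Leg 3: γ = 1/√(1 − 0.729²) = 1/√0.4686 = 1.461; τ_3 = 388.8/1.461 = 266.1 days.
Total: 173.2 + 298.2 + 266.1 days.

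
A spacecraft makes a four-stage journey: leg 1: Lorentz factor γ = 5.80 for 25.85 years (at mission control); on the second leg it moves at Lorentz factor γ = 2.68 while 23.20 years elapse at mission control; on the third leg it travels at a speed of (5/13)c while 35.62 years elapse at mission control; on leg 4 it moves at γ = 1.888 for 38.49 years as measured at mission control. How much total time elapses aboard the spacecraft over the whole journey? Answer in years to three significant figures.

Leg 1: γ = 5.80; τ_1 = 25.85/5.800 = 4.457 years.
Leg 2: γ = 2.68; τ_2 = 23.20/2.680 = 8.657 years.
Leg 3: γ = 1/√(1 − (5/13)²) = 13/12 ≈ 1.083; τ_3 = 35.62/1.083 = 32.88 years.
Leg 4: γ = 1.888; τ_4 = 38.49/1.888 = 20.39 years.
Total: 4.457 + 8.657 + 32.88 + 20.39 years.

τ = 66.4 years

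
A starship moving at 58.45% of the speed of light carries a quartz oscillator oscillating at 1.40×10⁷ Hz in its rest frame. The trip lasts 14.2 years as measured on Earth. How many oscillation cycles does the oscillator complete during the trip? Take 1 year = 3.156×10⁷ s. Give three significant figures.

β = 0.5845; γ = 1/√(1 − 0.5845²) = 1/√0.6584 = 1.232
The oscillator's own cycle count is N = f × τ where τ is the proper time on the ship. τ = Δt/γ = 14.2/1.232 = 11.52 years = 3.636×10⁸ s.
N = 1.40×10⁷ × 3.636×10⁸ = 5.091×10¹⁵.

N = 5.09×10¹⁵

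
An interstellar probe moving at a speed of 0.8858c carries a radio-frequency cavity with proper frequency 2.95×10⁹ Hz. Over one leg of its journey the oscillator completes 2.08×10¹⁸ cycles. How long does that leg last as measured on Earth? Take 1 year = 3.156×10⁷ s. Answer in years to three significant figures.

γ = 1/√(1 − 0.8858²) = 1/√0.2154 = 2.155
Proper time for N cycles: τ = N/f = 2.08×10¹⁸/(2.95×10⁹) = 7.051×10⁸ s = 22.34 years.
Lab-frame duration Δt = γτ = 2.155 × 22.34 = 48.14 years.

Δt = 48.1 years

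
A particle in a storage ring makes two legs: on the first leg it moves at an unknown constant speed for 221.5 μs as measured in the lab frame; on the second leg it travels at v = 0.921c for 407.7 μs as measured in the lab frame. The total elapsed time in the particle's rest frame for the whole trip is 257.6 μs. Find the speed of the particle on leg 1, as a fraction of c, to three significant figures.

Leg 1: speed unknown; τ_1 = 221.5/γ_1.
Leg 2: γ = 1/√(1 − 0.921²) = 1/√0.1518 = 2.567; τ_2 = 407.7/2.567 = 158.8 μs.
Total proper time: τ_1 + 158.8 = 257.6, so τ_1 = 257.6 − 158.8 = 98.78 μs.
γ_1 = 221.5/98.78 = 2.242; β = √(1 − 1/γ²) = √0.8011.

β = 0.895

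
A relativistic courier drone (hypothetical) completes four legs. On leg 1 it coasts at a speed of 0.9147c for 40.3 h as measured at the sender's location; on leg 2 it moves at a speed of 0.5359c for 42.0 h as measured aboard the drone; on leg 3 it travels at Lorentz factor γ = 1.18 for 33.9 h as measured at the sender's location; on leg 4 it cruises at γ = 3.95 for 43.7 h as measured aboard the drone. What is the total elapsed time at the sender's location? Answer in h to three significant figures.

Leg 1: 40.3 h is already measured at the sender's location.
Leg 2: γ = 1/√(1 − 0.5359²) = 1/√0.7128 = 1.184; Δt_2 = 1.184 × 42.0 = 49.75 h.
Leg 3: 33.9 h is already measured at the sender's location.
Leg 4: γ = 3.95; Δt_4 = 3.950 × 43.7 = 172.6 h.
Total: 40.30 + 49.75 + 33.90 + 172.6 h.

Δt = 297 h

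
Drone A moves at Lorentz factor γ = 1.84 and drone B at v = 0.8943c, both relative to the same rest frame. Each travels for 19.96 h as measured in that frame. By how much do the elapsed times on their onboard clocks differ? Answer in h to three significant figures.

A: γ = 1.84; τ_A = 19.96/1.840 = 10.85 h.
B: γ = 1/√(1 − 0.8943²) = 1/√0.2002 = 2.235; τ_B = 19.96/2.235 = 8.931 h.

|τ_A − τ_B| = 1.92 h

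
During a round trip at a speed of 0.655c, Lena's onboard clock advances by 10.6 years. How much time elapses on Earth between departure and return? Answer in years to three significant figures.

γ = 1/√(1 − 0.655²) = 1/√0.5710 = 1.323
Earth-frame duration is the dilated interval: Δt = γτ = 1.323 × 10.6 years.

Δt = 14.0 years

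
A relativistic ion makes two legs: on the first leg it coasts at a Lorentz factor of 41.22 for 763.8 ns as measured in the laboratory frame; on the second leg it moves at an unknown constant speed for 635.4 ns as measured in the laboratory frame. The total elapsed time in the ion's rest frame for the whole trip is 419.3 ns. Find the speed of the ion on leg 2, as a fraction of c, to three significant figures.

β = 0.776

Leg 1: γ = 41.22; τ_1 = 763.8/41.22 = 18.53 ns.
Leg 2: speed unknown; τ_2 = 635.4/γ_2.
Total proper time: 18.53 + τ_2 = 419.3, so τ_2 = 419.3 − 18.53 = 400.8 ns.
γ_2 = 635.4/400.8 = 1.585; β = √(1 − 1/γ²) = √0.6022.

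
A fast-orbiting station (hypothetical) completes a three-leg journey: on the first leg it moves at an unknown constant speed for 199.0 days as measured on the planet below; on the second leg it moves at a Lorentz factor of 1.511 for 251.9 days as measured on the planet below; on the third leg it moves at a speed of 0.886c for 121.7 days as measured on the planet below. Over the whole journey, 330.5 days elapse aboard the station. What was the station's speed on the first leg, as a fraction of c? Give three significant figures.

β = 0.842

Leg 1: speed unknown; τ_1 = 199.0/γ_1.
Leg 2: γ = 1.511; τ_2 = 251.9/1.511 = 166.7 days.
Leg 3: γ = 1/√(1 − 0.886²) = 1/√0.2150 = 2.157; τ_3 = 121.7/2.157 = 56.43 days.
Total proper time: τ_1 + 166.7 + 56.43 = 330.5, so τ_1 = 330.5 − 223.1 = 107.4 days.
γ_1 = 199.0/107.4 = 1.854; β = √(1 − 1/γ²) = √0.7089.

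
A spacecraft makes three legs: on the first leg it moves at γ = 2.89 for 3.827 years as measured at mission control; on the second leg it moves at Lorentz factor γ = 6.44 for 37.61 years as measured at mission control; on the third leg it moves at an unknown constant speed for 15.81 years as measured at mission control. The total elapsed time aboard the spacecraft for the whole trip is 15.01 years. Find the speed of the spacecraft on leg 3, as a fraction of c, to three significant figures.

β = 0.868

Leg 1: γ = 2.89; τ_1 = 3.827/2.890 = 1.324 years.
Leg 2: γ = 6.44; τ_2 = 37.61/6.440 = 5.840 years.
Leg 3: speed unknown; τ_3 = 15.81/γ_3.
Total proper time: 1.324 + 5.840 + τ_3 = 15.01, so τ_3 = 15.01 − 7.164 = 7.846 years.
γ_3 = 15.81/7.846 = 2.015; β = √(1 − 1/γ²) = √0.7537.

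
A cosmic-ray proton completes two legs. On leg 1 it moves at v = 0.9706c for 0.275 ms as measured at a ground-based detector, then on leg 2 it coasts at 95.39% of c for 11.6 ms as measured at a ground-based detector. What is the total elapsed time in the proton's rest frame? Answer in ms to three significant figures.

Leg 1: γ = 1/√(1 − 0.9706²) = 1/√0.05794 = 4.155; τ_1 = 0.275/4.155 = 0.06619 ms.
Leg 2: β = 0.9539; γ = 1/√(1 − 0.9539²) = 1/√0.09007 = 3.332; τ_2 = 11.6/3.332 = 3.481 ms.
Total: 0.06619 + 3.481 ms.

τ = 3.55 ms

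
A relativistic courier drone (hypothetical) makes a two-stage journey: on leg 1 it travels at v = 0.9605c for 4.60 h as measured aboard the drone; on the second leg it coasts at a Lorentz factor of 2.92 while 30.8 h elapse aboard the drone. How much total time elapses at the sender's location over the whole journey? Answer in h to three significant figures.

Leg 1: γ = 1/√(1 − 0.9605²) = 1/√0.07744 = 3.594; Δt_1 = 3.594 × 4.60 = 16.53 h.
Leg 2: γ = 2.92; Δt_2 = 2.920 × 30.8 = 89.94 h.
Total: 16.53 + 89.94 h.

Δt = 106 h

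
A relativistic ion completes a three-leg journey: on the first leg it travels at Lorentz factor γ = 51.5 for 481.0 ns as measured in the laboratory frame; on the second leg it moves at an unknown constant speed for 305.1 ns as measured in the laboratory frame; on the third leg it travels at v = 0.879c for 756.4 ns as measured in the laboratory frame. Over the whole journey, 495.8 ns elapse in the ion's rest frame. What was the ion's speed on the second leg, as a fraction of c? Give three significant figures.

β = 0.911

Leg 1: γ = 51.5; τ_1 = 481.0/51.50 = 9.340 ns.
Leg 2: speed unknown; τ_2 = 305.1/γ_2.
Leg 3: γ = 1/√(1 − 0.879²) = 1/√0.2274 = 2.097; τ_3 = 756.4/2.097 = 360.7 ns.
Total proper time: 9.340 + τ_2 + 360.7 = 495.8, so τ_2 = 495.8 − 370.0 = 125.8 ns.
γ_2 = 305.1/125.8 = 2.425; β = √(1 − 1/γ²) = √0.8300.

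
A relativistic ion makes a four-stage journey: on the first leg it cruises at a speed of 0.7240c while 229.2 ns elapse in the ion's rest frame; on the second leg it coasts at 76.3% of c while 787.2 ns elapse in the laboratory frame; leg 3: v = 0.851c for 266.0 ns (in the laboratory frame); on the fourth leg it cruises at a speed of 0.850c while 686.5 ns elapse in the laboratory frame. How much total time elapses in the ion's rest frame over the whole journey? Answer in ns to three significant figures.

τ = 1240 ns

Leg 1: 229.2 ns is already measured in the ion's rest frame.
Leg 2: β = 0.763; γ = 1/√(1 − 0.763²) = 1/√0.4178 = 1.547; τ_2 = 787.2/1.547 = 508.8 ns.
Leg 3: γ = 1/√(1 − 0.851²) = 1/√0.2758 = 1.904; τ_3 = 266.0/1.904 = 139.7 ns.
Leg 4: γ = 1/√(1 − 0.850²) = 1/√0.2775 = 1.898; τ_4 = 686.5/1.898 = 361.6 ns.
Total: 229.2 + 508.8 + 139.7 + 361.6 ns.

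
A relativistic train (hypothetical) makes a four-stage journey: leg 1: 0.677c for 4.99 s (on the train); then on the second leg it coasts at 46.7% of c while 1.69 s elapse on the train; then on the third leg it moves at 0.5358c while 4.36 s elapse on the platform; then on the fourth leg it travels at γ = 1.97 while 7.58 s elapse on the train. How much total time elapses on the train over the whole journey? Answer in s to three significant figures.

Leg 1: 4.99 s is already measured on the train.
Leg 2: 1.69 s is already measured on the train.
Leg 3: γ = 1/√(1 − 0.5358²) = 1/√0.7129 = 1.184; τ_3 = 4.36/1.184 = 3.681 s.
Leg 4: 7.58 s is already measured on the train.
Total: 4.990 + 1.690 + 3.681 + 7.580 s.

τ = 17.9 s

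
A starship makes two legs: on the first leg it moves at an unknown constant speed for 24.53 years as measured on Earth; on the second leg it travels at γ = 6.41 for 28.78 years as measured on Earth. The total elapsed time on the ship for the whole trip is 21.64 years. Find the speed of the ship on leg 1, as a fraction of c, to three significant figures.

Leg 1: speed unknown; τ_1 = 24.53/γ_1.
Leg 2: γ = 6.41; τ_2 = 28.78/6.410 = 4.490 years.
Total proper time: τ_1 + 4.490 = 21.64, so τ_1 = 21.64 − 4.490 = 17.15 years.
γ_1 = 24.53/17.15 = 1.430; β = √(1 − 1/γ²) = √0.5112.

β = 0.715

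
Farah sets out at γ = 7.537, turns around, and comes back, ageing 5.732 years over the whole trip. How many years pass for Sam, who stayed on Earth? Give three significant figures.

γ = 7.537
Earth-frame duration is the dilated interval: Δt = γτ = 7.537 × 5.732 years.

Δt = 43.2 years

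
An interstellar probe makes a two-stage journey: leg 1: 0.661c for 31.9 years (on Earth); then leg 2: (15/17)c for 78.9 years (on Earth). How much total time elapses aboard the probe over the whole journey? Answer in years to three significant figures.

Leg 1: γ = 1/√(1 − 0.661²) = 1/√0.5631 = 1.333; τ_1 = 31.9/1.333 = 23.94 years.
Leg 2: γ = 1/√(1 − (15/17)²) = 17/8 = 2.125; τ_2 = 78.9/2.125 = 37.13 years.
Total: 23.94 + 37.13 years.

τ = 61.1 years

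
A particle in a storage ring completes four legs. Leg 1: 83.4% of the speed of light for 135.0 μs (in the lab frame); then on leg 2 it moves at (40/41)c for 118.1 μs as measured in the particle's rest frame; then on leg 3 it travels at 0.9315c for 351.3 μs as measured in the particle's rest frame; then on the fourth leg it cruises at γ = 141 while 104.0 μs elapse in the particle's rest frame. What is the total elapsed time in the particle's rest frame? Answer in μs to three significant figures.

Leg 1: β = 0.834; γ = 1/√(1 − 0.834²) = 1/√0.3044 = 1.812; τ_1 = 135.0/1.812 = 74.49 μs.
Leg 2: 118.1 μs is already measured in the particle's rest frame.
Leg 3: 351.3 μs is already measured in the particle's rest frame.
Leg 4: 104.0 μs is already measured in the particle's rest frame.
Total: 74.49 + 118.1 + 351.3 + 104.0 μs.

τ = 648 μs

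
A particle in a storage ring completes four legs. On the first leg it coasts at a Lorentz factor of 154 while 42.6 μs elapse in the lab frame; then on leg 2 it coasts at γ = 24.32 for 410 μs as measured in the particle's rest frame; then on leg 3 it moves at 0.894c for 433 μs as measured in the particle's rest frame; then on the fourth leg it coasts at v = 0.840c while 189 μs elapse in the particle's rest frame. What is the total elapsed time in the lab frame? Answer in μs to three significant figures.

Leg 1: 42.6 μs is already measured in the lab frame.
Leg 2: γ = 24.32; Δt_2 = 24.32 × 410 = 9971 μs.
Leg 3: γ = 1/√(1 − 0.894²) = 1/√0.2008 = 2.232; Δt_3 = 2.232 × 433 = 966.4 μs.
Leg 4: γ = 1/√(1 − 0.840²) = 1/√0.2944 = 1.843; Δt_4 = 1.843 × 189 = 348.3 μs.
Total: 42.60 + 9971 + 966.4 + 348.3 μs.

Δt = 1.13×10⁴ μs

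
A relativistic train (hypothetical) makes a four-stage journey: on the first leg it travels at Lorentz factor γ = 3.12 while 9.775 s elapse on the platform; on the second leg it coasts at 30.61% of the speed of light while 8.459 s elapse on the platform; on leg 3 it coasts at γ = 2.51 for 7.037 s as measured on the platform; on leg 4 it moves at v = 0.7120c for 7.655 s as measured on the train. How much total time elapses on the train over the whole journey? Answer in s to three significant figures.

Leg 1: γ = 3.12; τ_1 = 9.775/3.120 = 3.133 s.
Leg 2: β = 0.3061; γ = 1/√(1 − 0.3061²) = 1/√0.9063 = 1.050; τ_2 = 8.459/1.050 = 8.053 s.
Leg 3: γ = 2.51; τ_3 = 7.037/2.510 = 2.804 s.
Leg 4: 7.655 s is already measured on the train.
Total: 3.133 + 8.053 + 2.804 + 7.655 s.

τ = 21.6 s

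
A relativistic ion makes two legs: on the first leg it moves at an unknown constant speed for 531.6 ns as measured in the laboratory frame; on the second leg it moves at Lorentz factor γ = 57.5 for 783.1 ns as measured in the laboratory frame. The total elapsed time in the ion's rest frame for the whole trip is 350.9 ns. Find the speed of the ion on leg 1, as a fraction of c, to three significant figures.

Leg 1: speed unknown; τ_1 = 531.6/γ_1.
Leg 2: γ = 57.5; τ_2 = 783.1/57.50 = 13.62 ns.
Total proper time: τ_1 + 13.62 = 350.9, so τ_1 = 350.9 − 13.62 = 337.3 ns.
γ_1 = 531.6/337.3 = 1.576; β = √(1 − 1/γ²) = √0.5975.

β = 0.773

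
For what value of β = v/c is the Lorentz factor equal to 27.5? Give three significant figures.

β = 0.999

β = √(1 − 1/γ²) = √(1 − 1/27.5²) = √(1 − 0.001322) = √0.9987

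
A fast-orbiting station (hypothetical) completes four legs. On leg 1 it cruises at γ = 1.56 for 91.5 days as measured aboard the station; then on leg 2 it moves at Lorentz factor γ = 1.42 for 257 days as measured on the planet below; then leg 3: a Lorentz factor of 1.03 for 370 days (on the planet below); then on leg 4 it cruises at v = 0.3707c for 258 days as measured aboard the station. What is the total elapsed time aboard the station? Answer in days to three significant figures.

Leg 1: 91.5 days is already measured aboard the station.
Leg 2: γ = 1.42; τ_2 = 257/1.420 = 181.0 days.
Leg 3: γ = 1.03; τ_3 = 370/1.030 = 359.2 days.
Leg 4: 258 days is already measured aboard the station.
Total: 91.50 + 181.0 + 359.2 + 258.0 days.

τ = 890 days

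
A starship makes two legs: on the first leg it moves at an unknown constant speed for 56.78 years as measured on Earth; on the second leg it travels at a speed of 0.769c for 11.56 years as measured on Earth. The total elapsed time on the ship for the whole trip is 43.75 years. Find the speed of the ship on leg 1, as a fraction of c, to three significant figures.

Leg 1: speed unknown; τ_1 = 56.78/γ_1.
Leg 2: γ = 1/√(1 − 0.769²) = 1/√0.4086 = 1.564; τ_2 = 11.56/1.564 = 7.390 years.
Total proper time: τ_1 + 7.390 = 43.75, so τ_1 = 43.75 − 7.390 = 36.36 years.
γ_1 = 56.78/36.36 = 1.562; β = √(1 − 1/γ²) = √0.5899.

β = 0.768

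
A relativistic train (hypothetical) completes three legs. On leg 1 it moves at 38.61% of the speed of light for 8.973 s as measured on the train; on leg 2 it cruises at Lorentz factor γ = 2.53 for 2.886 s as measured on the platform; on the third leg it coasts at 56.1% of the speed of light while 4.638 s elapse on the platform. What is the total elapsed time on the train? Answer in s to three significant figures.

τ = 14.0 s

Leg 1: 8.973 s is already measured on the train.
Leg 2: γ = 2.53; τ_2 = 2.886/2.530 = 1.141 s.
Leg 3: β = 0.561; γ = 1/√(1 − 0.561²) = 1/√0.6853 = 1.208; τ_3 = 4.638/1.208 = 3.839 s.
Total: 8.973 + 1.141 + 3.839 s.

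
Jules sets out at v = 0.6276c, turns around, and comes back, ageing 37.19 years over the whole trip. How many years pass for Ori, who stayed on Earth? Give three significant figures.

Δt = 47.8 years

γ = 1/√(1 − 0.6276²) = 1/√0.6061 = 1.284
Earth-frame duration is the dilated interval: Δt = γτ = 1.284 × 37.19 years.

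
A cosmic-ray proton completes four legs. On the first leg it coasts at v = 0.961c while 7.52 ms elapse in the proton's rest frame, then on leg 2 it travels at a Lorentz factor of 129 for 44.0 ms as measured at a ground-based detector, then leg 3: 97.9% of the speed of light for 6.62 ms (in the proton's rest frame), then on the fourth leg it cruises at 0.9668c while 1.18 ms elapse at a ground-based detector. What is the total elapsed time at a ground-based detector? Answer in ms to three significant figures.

Δt = 105 ms

Leg 1: γ = 1/√(1 − 0.961²) = 1/√0.07648 = 3.616; Δt_1 = 3.616 × 7.52 = 27.19 ms.
Leg 2: 44.0 ms is already measured at a ground-based detector.
Leg 3: β = 0.979; γ = 1/√(1 − 0.979²) = 1/√0.04156 = 4.905; Δt_3 = 4.905 × 6.62 = 32.47 ms.
Leg 4: 1.18 ms is already measured at a ground-based detector.
Total: 27.19 + 44.00 + 32.47 + 1.180 ms.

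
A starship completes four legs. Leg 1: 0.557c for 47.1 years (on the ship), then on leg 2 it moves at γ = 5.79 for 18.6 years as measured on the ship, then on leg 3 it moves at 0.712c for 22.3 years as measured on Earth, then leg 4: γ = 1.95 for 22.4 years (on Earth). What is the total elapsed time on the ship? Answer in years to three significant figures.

Leg 1: 47.1 years is already measured on the ship.
Leg 2: 18.6 years is already measured on the ship.
Leg 3: γ = 1/√(1 − 0.712²) = 1/√0.4931 = 1.424; τ_3 = 22.3/1.424 = 15.66 years.
Leg 4: γ = 1.95; τ_4 = 22.4/1.950 = 11.49 years.
Total: 47.10 + 18.60 + 15.66 + 11.49 years.

τ = 92.8 years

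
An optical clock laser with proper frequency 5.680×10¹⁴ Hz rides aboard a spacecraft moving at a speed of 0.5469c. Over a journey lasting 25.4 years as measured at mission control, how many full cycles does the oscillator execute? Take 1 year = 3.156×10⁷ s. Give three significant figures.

N = 3.81×10²³

γ = 1/√(1 − 0.5469²) = 1/√0.7009 = 1.194
The oscillator's own cycle count is N = f × τ where τ is the proper time aboard the spacecraft. τ = Δt/γ = 25.4/1.194 = 21.26 years = 6.711×10⁸ s.
N = 5.680×10¹⁴ × 6.711×10⁸ = 3.812×10²³.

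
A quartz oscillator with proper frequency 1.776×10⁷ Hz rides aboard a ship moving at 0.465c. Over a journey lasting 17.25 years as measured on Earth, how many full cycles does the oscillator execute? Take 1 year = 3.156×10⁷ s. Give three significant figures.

γ = 1/√(1 − 0.465²) = 1/√0.7838 = 1.130
The oscillator's own cycle count is N = f × τ where τ is the proper time on the ship. τ = Δt/γ = 17.25/1.130 = 15.27 years = 4.820×10⁸ s.
N = 1.776×10⁷ × 4.820×10⁸ = 8.560×10¹⁵.

N = 8.56×10¹⁵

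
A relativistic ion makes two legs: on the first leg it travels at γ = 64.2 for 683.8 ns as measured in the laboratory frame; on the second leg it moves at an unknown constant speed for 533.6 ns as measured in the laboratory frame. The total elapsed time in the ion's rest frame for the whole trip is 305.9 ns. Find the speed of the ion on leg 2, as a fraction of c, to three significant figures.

β = 0.833

Leg 1: γ = 64.2; τ_1 = 683.8/64.20 = 10.65 ns.
Leg 2: speed unknown; τ_2 = 533.6/γ_2.
Total proper time: 10.65 + τ_2 = 305.9, so τ_2 = 305.9 − 10.65 = 295.2 ns.
γ_2 = 533.6/295.2 = 1.807; β = √(1 − 1/γ²) = √0.6938.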